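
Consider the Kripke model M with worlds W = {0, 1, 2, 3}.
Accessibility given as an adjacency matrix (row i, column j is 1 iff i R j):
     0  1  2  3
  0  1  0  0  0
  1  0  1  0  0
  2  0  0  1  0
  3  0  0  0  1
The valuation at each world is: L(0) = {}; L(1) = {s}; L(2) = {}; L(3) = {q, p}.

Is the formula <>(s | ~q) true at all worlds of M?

No

Let φ = <>(s | ~q). Evaluate φ at each world:
  0 (successors {0}): φ is true.
  1 (successors {1}): φ is true.
  2 (successors {2}): φ is true.
  3 (successors {3}): φ is false.
Detail at 3 (counterexample):
  At 3: <>(s | ~q) requires s | ~q at some successor in {3}.
    At 3: s | ~q is false.
  So <>(s | ~q) is false at 3.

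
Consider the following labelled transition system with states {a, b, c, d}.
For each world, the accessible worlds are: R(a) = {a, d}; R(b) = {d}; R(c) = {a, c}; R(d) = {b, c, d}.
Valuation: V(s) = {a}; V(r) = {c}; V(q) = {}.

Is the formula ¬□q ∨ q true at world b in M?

Yes

Recall that □ψ holds at a world iff ψ holds at every accessible world, and ◇ψ holds iff ψ holds at some accessible world.
At b: ¬□q is true, q is false, so ¬□q ∨ q is true.
  At b: □q is false, so ¬□q is true.
    At b: □q requires q at every successor {d}.
      q fails at d, so □q is false at b.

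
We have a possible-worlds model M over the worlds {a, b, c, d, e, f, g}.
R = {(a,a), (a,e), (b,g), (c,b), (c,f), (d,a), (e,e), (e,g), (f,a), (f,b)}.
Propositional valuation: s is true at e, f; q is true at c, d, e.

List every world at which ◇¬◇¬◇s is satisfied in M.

a, b, d, e, f

Recall that ◇ψ holds at a world iff ψ holds at some accessible world.
Let φ = ◇¬◇¬◇s. Evaluate φ at each world:
  a (successors {a, e}): φ is true.
  b (successors {g}): φ is true.
  c (successors {b, f}): φ is false.
  d (successors {a}): φ is true.
  e (successors {e, g}): φ is true.
  f (successors {a, b}): φ is true.
  g (successors ∅): φ is false.
For instance, at a:
  At a: ◇¬◇¬◇s requires ¬◇¬◇s at some successor in {a, e}.
    ¬◇¬◇s holds at a, so ◇¬◇¬◇s is true at a.
      At a: ◇¬◇s is false, so ¬◇¬◇s is true.
Satisfying worlds: {a, b, d, e, f}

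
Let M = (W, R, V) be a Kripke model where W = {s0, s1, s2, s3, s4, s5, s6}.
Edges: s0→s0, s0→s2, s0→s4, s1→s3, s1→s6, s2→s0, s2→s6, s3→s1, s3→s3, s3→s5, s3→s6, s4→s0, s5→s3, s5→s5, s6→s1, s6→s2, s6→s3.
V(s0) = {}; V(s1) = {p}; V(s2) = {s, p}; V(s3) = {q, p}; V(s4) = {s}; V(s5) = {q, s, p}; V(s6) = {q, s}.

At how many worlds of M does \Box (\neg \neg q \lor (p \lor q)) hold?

4

Let φ = \Box (\neg \neg q \lor (p \lor q)). Evaluate φ at each world:
  s0 (successors {s0, s2, s4}): φ is false.
  s1 (successors {s3, s6}): φ is true.
  s2 (successors {s0, s6}): φ is false.
  s3 (successors {s1, s3, s5, s6}): φ is true.
  s4 (successors {s0}): φ is false.
  s5 (successors {s3, s5}): φ is true.
  s6 (successors {s1, s2, s3}): φ is true.
For instance, at s4:
  At s4: \Box (\neg \neg q \lor (p \lor q)) requires \neg \neg q \lor (p \lor q) at every successor {s0}.
    \neg \neg q \lor (p \lor q) fails at s0, so \Box (\neg \neg q \lor (p \lor q)) is false at s4.
Satisfying worlds: {s1, s3, s5, s6}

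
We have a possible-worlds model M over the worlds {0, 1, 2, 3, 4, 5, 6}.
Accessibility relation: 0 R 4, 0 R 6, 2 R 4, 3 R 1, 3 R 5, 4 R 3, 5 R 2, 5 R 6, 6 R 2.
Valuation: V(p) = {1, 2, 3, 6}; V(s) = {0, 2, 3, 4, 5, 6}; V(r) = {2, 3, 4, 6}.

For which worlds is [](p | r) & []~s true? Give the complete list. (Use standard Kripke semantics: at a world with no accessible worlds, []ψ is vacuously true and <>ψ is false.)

Let φ = [](p | r) & []~s. Evaluate φ at each world:
  0 (successors {4, 6}): φ is false.
  1 (successors ∅): φ is true.
  2 (successors {4}): φ is false.
  3 (successors {1, 5}): φ is false.
  4 (successors {3}): φ is false.
  5 (successors {2, 6}): φ is false.
  6 (successors {2}): φ is false.
For instance, at 2:
  At 2: [](p | r) is true, []~s is false, so [](p | r) & []~s is false.
    At 2: [](p | r) requires p | r at every successor {4}.
      At 4: p | r is true.
    So [](p | r) is true at 2.
    At 2: []~s requires ~s at every successor {4}.
      ~s fails at 4, so []~s is false at 2.
Satisfying worlds: {1}

1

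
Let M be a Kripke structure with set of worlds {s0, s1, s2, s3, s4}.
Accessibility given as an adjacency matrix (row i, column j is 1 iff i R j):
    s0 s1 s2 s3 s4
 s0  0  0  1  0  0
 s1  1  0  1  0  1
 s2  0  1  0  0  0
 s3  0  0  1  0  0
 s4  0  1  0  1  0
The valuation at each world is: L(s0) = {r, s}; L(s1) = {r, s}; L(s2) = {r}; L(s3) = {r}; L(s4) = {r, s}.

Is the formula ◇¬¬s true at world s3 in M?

At s3: ◇¬¬s requires ¬¬s at some successor in {s2}.
  At s2: ¬¬s is false.
So ◇¬¬s is false at s3.

No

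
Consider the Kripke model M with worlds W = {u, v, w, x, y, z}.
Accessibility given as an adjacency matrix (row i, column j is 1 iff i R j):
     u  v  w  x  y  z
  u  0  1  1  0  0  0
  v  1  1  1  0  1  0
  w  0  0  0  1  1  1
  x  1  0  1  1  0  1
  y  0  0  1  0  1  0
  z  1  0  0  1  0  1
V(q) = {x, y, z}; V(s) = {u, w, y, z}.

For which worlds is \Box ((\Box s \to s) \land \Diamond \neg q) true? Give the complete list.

w, z

Let φ = \Box ((\Box s \to s) \land \Diamond \neg q). Evaluate φ at each world:
  u (successors {v, w}): φ is false.
  v (successors {u, v, w, y}): φ is false.
  w (successors {x, y, z}): φ is true.
  x (successors {u, w, x, z}): φ is false.
  y (successors {w, y}): φ is false.
  z (successors {u, x, z}): φ is true.
For instance, at u:
  At u: \Box ((\Box s \to s) \land \Diamond \neg q) requires (\Box s \to s) \land \Diamond \neg q at every successor {v, w}.
    (\Box s \to s) \land \Diamond \neg q fails at w, so \Box ((\Box s \to s) \land \Diamond \neg q) is false at u.
      At w: \Box s \to s is true, \Diamond \neg q is false, so (\Box s \to s) \land \Diamond \neg q is false.
Satisfying worlds: {w, z}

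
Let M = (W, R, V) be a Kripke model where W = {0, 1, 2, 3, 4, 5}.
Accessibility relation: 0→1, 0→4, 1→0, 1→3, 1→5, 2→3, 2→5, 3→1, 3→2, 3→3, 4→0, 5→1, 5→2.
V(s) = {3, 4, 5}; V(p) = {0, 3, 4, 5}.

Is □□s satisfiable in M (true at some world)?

Let φ = □□s. Evaluate φ at each world:
  0 (successors {1, 4}): φ is false.
  1 (successors {0, 3, 5}): φ is false.
  2 (successors {3, 5}): φ is false.
  3 (successors {1, 2, 3}): φ is false.
  4 (successors {0}): φ is false.
  5 (successors {1, 2}): φ is false.
For instance, at 2:
  At 2: □□s requires □s at every successor {3, 5}.
    □s fails at 3, so □□s is false at 2.
      At 3: □s requires s at every successor {1, 2, 3}.
        s fails at 1, so □s is false at 3.

No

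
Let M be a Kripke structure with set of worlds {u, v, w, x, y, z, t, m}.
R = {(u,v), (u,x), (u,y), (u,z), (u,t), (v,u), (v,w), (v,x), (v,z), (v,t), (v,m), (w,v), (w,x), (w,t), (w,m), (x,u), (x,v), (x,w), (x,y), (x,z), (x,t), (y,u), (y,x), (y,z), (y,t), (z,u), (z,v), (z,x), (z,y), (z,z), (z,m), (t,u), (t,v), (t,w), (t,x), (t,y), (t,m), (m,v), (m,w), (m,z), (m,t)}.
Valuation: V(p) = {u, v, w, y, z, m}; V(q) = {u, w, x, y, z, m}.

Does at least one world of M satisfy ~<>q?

Let φ = ~<>q. Evaluate φ at each world:
  u (successors {v, x, y, z, t}): φ is false.
  v (successors {u, w, x, z, t, m}): φ is false.
  w (successors {v, x, t, m}): φ is false.
  x (successors {u, v, w, y, z, t}): φ is false.
  y (successors {u, x, z, t}): φ is false.
  z (successors {u, v, x, y, z, m}): φ is false.
  t (successors {u, v, w, x, y, m}): φ is false.
  m (successors {v, w, z, t}): φ is false.
For instance, at v:
  At v: <>q is true, so ~<>q is false.
    At v: <>q requires q at some successor in {u, w, x, z, t, m}.
      q holds at u, so <>q is true at v.

No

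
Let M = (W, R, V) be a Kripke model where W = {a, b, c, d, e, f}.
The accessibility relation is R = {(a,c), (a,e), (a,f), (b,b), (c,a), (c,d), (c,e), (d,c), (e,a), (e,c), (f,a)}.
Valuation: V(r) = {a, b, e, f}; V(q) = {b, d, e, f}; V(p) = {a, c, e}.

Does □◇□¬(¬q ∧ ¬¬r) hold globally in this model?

No

Let φ = □◇□¬(¬q ∧ ¬¬r). Evaluate φ at each world:
  a (successors {c, e, f}): φ is true.
  b (successors {b}): φ is true.
  c (successors {a, d, e}): φ is false.
  d (successors {c}): φ is true.
  e (successors {a, c}): φ is false.
  f (successors {a}): φ is false.
Detail at c (counterexample):
  At c: □◇□¬(¬q ∧ ¬¬r) requires ◇□¬(¬q ∧ ¬¬r) at every successor {a, d, e}.
    ◇□¬(¬q ∧ ¬¬r) fails at a, so □◇□¬(¬q ∧ ¬¬r) is false at c.
      At a: ◇□¬(¬q ∧ ¬¬r) requires □¬(¬q ∧ ¬¬r) at some successor in {c, e, f}.
        At c: □¬(¬q ∧ ¬¬r) is false.
        At e: □¬(¬q ∧ ¬¬r) is false.
        At f: □¬(¬q ∧ ¬¬r) is false.
      So ◇□¬(¬q ∧ ¬¬r) is false at a.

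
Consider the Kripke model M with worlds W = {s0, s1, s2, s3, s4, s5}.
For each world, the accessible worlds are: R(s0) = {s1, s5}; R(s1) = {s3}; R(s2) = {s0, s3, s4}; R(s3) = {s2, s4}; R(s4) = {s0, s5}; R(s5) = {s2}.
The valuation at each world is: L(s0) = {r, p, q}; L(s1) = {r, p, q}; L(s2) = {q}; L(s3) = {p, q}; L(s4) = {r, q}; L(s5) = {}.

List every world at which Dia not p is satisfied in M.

Let φ = Dia not p. Evaluate φ at each world:
  s0 (successors {s1, s5}): φ is true.
  s1 (successors {s3}): φ is false.
  s2 (successors {s0, s3, s4}): φ is true.
  s3 (successors {s2, s4}): φ is true.
  s4 (successors {s0, s5}): φ is true.
  s5 (successors {s2}): φ is true.
For instance, at s1:
  At s1: Dia not p requires not p at some successor in {s3}.
    At s3: not p is false.
  So Dia not p is false at s1.
Satisfying worlds: {s0, s2, s3, s4, s5}

s0, s2, s3, s4, s5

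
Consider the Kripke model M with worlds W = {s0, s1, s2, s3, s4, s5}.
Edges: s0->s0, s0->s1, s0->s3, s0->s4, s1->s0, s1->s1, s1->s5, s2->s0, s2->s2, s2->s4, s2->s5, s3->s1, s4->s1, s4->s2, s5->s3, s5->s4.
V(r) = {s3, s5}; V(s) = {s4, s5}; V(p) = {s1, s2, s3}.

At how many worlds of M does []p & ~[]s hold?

2

Recall that []ψ holds at a world iff ψ holds at every accessible world, and <>ψ holds iff ψ holds at some accessible world.
Let φ = []p & ~[]s. Evaluate φ at each world:
  s0 (successors {s0, s1, s3, s4}): φ is false.
  s1 (successors {s0, s1, s5}): φ is false.
  s2 (successors {s0, s2, s4, s5}): φ is false.
  s3 (successors {s1}): φ is true.
  s4 (successors {s1, s2}): φ is true.
  s5 (successors {s3, s4}): φ is false.
For instance, at s4:
  At s4: []p is true, ~[]s is true, so []p & ~[]s is true.
    At s4: []p requires p at every successor {s1, s2}.
      At s1: p is true.
      At s2: p is true.
    So []p is true at s4.
    At s4: []s is false, so ~[]s is true.
      At s4: []s requires s at every successor {s1, s2}.
        s fails at s1, so []s is false at s4.
Satisfying worlds: {s3, s4}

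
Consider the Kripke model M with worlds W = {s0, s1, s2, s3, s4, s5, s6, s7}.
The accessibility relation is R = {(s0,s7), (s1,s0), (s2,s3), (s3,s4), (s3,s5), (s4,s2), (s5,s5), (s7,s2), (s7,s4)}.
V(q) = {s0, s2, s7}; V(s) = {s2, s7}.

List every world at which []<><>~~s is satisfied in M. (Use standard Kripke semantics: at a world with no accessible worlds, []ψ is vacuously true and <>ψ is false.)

s0, s1, s2, s6

Let φ = []<><>~~s. Evaluate φ at each world:
  s0 (successors {s7}): φ is true.
  s1 (successors {s0}): φ is true.
  s2 (successors {s3}): φ is true.
  s3 (successors {s4, s5}): φ is false.
  s4 (successors {s2}): φ is false.
  s5 (successors {s5}): φ is false.
  s6 (successors ∅): φ is true.
  s7 (successors {s2, s4}): φ is false.
For instance, at s0:
  At s0: []<><>~~s requires <><>~~s at every successor {s7}.
      At s7: <><>~~s requires <>~~s at some successor in {s2, s4}.
        <>~~s holds at s4, so <><>~~s is true at s7.
  So []<><>~~s is true at s0.
Satisfying worlds: {s0, s1, s2, s6}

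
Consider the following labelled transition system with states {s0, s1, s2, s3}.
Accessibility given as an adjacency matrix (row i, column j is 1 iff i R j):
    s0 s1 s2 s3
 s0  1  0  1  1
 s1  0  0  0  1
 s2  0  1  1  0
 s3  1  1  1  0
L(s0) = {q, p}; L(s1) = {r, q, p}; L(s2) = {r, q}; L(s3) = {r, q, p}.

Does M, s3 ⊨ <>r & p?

Yes

Recall that <>ψ holds at a world iff ψ holds at some accessible world.
At s3: <>r is true, p is true, so <>r & p is true.
  At s3: <>r requires r at some successor in {s0, s1, s2}.
    r holds at s1, so <>r is true at s3.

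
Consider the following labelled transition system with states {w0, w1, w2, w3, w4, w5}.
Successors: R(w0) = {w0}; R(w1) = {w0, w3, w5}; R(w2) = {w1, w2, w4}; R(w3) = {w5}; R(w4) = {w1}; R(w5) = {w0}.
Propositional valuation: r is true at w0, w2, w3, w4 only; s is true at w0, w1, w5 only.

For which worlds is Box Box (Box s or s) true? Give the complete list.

Let φ = Box Box (Box s or s). Evaluate φ at each world:
  w0 (successors {w0}): φ is true.
  w1 (successors {w0, w3, w5}): φ is true.
  w2 (successors {w1, w2, w4}): φ is false.
  w3 (successors {w5}): φ is true.
  w4 (successors {w1}): φ is true.
  w5 (successors {w0}): φ is true.
For instance, at w4:
  At w4: Box Box (Box s or s) requires Box (Box s or s) at every successor {w1}.
      At w1: Box (Box s or s) requires Box s or s at every successor {w0, w3, w5}.
        At w0: Box s or s is true.
        At w3: Box s or s is true.
        At w5: Box s or s is true.
      So Box (Box s or s) is true at w1.
  So Box Box (Box s or s) is true at w4.
Satisfying worlds: {w0, w1, w3, w4, w5}

w0, w1, w3, w4, w5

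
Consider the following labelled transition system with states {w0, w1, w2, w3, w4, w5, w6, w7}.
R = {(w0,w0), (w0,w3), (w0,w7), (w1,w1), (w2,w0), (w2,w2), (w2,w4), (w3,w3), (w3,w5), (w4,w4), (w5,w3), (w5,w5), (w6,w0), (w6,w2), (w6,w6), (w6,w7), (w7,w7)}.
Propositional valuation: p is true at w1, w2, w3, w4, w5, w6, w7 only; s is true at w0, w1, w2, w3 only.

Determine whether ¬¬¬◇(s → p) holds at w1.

At w1: ¬¬◇(s → p) is true, so ¬¬¬◇(s → p) is false.
  At w1: ¬◇(s → p) is false, so ¬¬◇(s → p) is true.
    At w1: ◇(s → p) is true, so ¬◇(s → p) is false.
      At w1: ◇(s → p) requires s → p at some successor in {w1}.
        s → p holds at w1, so ◇(s → p) is true at w1.

No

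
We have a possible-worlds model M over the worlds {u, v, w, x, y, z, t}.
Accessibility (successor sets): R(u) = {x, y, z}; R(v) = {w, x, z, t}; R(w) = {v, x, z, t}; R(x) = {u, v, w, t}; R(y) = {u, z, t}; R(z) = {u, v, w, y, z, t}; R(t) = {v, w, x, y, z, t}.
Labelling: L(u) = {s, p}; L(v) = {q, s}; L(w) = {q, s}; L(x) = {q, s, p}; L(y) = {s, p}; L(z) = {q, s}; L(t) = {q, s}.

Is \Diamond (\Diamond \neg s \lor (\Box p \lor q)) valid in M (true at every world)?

Yes

Recall that \Box ψ holds at a world iff ψ holds at every accessible world, and \Diamond ψ holds iff ψ holds at some accessible world.
Let φ = \Diamond (\Diamond \neg s \lor (\Box p \lor q)). Evaluate φ at each world:
  u (successors {x, y, z}): φ is true.
  v (successors {w, x, z, t}): φ is true.
  w (successors {v, x, z, t}): φ is true.
  x (successors {u, v, w, t}): φ is true.
  y (successors {u, z, t}): φ is true.
  z (successors {u, v, w, y, z, t}): φ is true.
  t (successors {v, w, x, y, z, t}): φ is true.
For instance, at v:
  At v: \Diamond (\Diamond \neg s \lor (\Box p \lor q)) requires \Diamond \neg s \lor (\Box p \lor q) at some successor in {w, x, z, t}.
    \Diamond \neg s \lor (\Box p \lor q) holds at w, so \Diamond (\Diamond \neg s \lor (\Box p \lor q)) is true at v.
      At w: \Diamond \neg s is false, \Box p \lor q is true, so \Diamond \neg s \lor (\Box p \lor q) is true.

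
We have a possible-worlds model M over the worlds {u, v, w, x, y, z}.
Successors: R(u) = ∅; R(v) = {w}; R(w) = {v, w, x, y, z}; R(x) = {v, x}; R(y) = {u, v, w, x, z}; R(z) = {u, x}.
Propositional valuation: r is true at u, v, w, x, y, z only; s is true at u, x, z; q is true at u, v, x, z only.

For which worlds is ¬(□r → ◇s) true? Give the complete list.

u, v

Recall that □ψ holds at a world iff ψ holds at every accessible world, and ◇ψ holds iff ψ holds at some accessible world.
Let φ = ¬(□r → ◇s). Evaluate φ at each world:
  u (successors ∅): φ is true.
  v (successors {w}): φ is true.
  w (successors {v, w, x, y, z}): φ is false.
  x (successors {v, x}): φ is false.
  y (successors {u, v, w, x, z}): φ is false.
  z (successors {u, x}): φ is false.
For instance, at x:
  At x: □r → ◇s is true, so ¬(□r → ◇s) is false.
    At x: □r is true, ◇s is true, so □r → ◇s is true.
      At x: □r requires r at every successor {v, x}.
        At v: r is true.
        At x: r is true.
      So □r is true at x.
      At x: ◇s requires s at some successor in {v, x}.
        s holds at x, so ◇s is true at x.
Satisfying worlds: {u, v}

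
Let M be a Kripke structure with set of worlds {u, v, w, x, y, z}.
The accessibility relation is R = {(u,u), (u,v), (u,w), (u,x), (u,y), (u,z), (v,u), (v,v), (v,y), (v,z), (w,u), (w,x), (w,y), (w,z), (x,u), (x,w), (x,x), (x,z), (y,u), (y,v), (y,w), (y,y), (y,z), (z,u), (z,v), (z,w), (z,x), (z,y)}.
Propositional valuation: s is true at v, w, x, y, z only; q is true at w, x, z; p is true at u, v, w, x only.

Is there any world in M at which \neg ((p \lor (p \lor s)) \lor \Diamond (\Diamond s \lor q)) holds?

No

Let φ = \neg ((p \lor (p \lor s)) \lor \Diamond (\Diamond s \lor q)). Evaluate φ at each world:
  u (successors {u, v, w, x, y, z}): φ is false.
  v (successors {u, v, y, z}): φ is false.
  w (successors {u, x, y, z}): φ is false.
  x (successors {u, w, x, z}): φ is false.
  y (successors {u, v, w, y, z}): φ is false.
  z (successors {u, v, w, x, y}): φ is false.
For instance, at z:
  At z: (p \lor (p \lor s)) \lor \Diamond (\Diamond s \lor q) is true, so \neg ((p \lor (p \lor s)) \lor \Diamond (\Diamond s \lor q)) is false.
    At z: p \lor (p \lor s) is true, \Diamond (\Diamond s \lor q) is true, so (p \lor (p \lor s)) \lor \Diamond (\Diamond s \lor q) is true.
      At z: \Diamond (\Diamond s \lor q) requires \Diamond s \lor q at some successor in {u, v, w, x, y}.
        \Diamond s \lor q holds at u, so \Diamond (\Diamond s \lor q) is true at z.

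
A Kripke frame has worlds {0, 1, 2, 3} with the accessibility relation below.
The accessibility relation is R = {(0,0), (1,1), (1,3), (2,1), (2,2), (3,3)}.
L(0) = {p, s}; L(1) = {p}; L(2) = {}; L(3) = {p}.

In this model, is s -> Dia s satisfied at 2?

Yes

Recall that Dia ψ holds at a world iff ψ holds at some accessible world.
At 2: s is false, Dia s is false, so s -> Dia s is true.
  At 2: Dia s requires s at some successor in {1, 2}.
    At 1: s is false.
    At 2: s is false.
  So Dia s is false at 2.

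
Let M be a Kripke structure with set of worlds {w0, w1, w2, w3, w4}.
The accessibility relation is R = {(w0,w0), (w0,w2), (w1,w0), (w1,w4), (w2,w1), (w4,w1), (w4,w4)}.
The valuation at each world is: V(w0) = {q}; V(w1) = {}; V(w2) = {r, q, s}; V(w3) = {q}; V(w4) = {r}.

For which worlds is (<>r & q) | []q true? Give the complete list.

w0, w3

Let φ = (<>r & q) | []q. Evaluate φ at each world:
  w0 (successors {w0, w2}): φ is true.
  w1 (successors {w0, w4}): φ is false.
  w2 (successors {w1}): φ is false.
  w3 (successors ∅): φ is true.
  w4 (successors {w1, w4}): φ is false.
For instance, at w4:
  At w4: <>r & q is false, []q is false, so (<>r & q) | []q is false.
    At w4: <>r is true, q is false, so <>r & q is false.
      At w4: <>r requires r at some successor in {w1, w4}.
        r holds at w4, so <>r is true at w4.
    At w4: []q requires q at every successor {w1, w4}.
      q fails at w1, so []q is false at w4.
Satisfying worlds: {w0, w3}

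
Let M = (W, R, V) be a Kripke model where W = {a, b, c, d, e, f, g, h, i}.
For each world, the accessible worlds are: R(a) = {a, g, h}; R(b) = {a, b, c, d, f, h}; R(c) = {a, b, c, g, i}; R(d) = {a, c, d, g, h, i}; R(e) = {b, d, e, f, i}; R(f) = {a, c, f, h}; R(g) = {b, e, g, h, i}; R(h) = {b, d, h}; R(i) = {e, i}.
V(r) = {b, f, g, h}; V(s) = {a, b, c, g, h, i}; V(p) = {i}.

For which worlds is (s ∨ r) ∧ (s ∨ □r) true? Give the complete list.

Let φ = (s ∨ r) ∧ (s ∨ □r). Evaluate φ at each world:
  a (successors {a, g, h}): φ is true.
  b (successors {a, b, c, d, f, h}): φ is true.
  c (successors {a, b, c, g, i}): φ is true.
  d (successors {a, c, d, g, h, i}): φ is false.
  e (successors {b, d, e, f, i}): φ is false.
  f (successors {a, c, f, h}): φ is false.
  g (successors {b, e, g, h, i}): φ is true.
  h (successors {b, d, h}): φ is true.
  i (successors {e, i}): φ is true.
For instance, at g:
  At g: s ∨ r is true, s ∨ □r is true, so (s ∨ r) ∧ (s ∨ □r) is true.
    At g: s is true, □r is false, so s ∨ □r is true.
      At g: □r requires r at every successor {b, e, g, h, i}.
        r fails at e, so □r is false at g.
Satisfying worlds: {a, b, c, g, h, i}

a, b, c, g, h, i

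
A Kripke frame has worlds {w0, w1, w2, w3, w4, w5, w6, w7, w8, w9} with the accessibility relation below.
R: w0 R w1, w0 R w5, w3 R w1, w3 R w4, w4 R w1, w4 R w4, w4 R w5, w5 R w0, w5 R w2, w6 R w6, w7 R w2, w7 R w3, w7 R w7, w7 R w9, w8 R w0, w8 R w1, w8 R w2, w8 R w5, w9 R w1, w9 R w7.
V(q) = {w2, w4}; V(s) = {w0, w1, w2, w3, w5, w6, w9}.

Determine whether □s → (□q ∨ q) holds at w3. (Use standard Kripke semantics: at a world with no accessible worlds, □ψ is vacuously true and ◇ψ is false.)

Yes

At w3: □s is false, □q ∨ q is false, so □s → (□q ∨ q) is true.
  At w3: □s requires s at every successor {w1, w4}.
    s fails at w4, so □s is false at w3.
  At w3: □q is false, q is false, so □q ∨ q is false.
    At w3: □q requires q at every successor {w1, w4}.
      q fails at w1, so □q is false at w3.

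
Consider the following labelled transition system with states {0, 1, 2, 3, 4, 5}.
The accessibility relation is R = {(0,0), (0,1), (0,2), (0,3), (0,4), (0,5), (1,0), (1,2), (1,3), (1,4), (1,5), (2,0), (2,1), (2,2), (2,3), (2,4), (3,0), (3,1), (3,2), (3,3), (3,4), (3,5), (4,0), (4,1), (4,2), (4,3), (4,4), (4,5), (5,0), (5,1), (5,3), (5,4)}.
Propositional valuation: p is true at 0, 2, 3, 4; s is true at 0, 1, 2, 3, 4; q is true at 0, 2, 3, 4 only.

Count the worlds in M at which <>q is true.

Let φ = <>q. Evaluate φ at each world:
  0 (successors {0, 1, 2, 3, 4, 5}): φ is true.
  1 (successors {0, 2, 3, 4, 5}): φ is true.
  2 (successors {0, 1, 2, 3, 4}): φ is true.
  3 (successors {0, 1, 2, 3, 4, 5}): φ is true.
  4 (successors {0, 1, 2, 3, 4, 5}): φ is true.
  5 (successors {0, 1, 3, 4}): φ is true.
For instance, at 4:
  At 4: <>q requires q at some successor in {0, 1, 2, 3, 4, 5}.
    q holds at 0, so <>q is true at 4.
Satisfying worlds: {0, 1, 2, 3, 4, 5}

6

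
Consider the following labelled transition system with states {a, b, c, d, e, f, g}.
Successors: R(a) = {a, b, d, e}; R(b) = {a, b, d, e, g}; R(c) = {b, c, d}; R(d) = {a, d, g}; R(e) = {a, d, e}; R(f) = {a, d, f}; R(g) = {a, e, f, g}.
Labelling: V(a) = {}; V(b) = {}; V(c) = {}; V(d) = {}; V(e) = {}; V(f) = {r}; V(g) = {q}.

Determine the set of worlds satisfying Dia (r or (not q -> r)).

Recall that Dia ψ holds at a world iff ψ holds at some accessible world.
Let φ = Dia (r or (not q -> r)). Evaluate φ at each world:
  a (successors {a, b, d, e}): φ is false.
  b (successors {a, b, d, e, g}): φ is true.
  c (successors {b, c, d}): φ is false.
  d (successors {a, d, g}): φ is true.
  e (successors {a, d, e}): φ is false.
  f (successors {a, d, f}): φ is true.
  g (successors {a, e, f, g}): φ is true.
For instance, at b:
  At b: Dia (r or (not q -> r)) requires r or (not q -> r) at some successor in {a, b, d, e, g}.
    r or (not q -> r) holds at g, so Dia (r or (not q -> r)) is true at b.
Satisfying worlds: {b, d, f, g}

b, d, f, g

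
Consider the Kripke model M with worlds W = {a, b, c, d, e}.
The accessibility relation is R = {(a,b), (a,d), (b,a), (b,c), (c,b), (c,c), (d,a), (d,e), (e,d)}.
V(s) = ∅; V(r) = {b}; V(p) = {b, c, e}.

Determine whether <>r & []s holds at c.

No

Recall that []ψ holds at a world iff ψ holds at every accessible world, and <>ψ holds iff ψ holds at some accessible world.
At c: <>r is true, []s is false, so <>r & []s is false.
  At c: <>r requires r at some successor in {b, c}.
    r holds at b, so <>r is true at c.
  At c: []s requires s at every successor {b, c}.
    s fails at b, so []s is false at c.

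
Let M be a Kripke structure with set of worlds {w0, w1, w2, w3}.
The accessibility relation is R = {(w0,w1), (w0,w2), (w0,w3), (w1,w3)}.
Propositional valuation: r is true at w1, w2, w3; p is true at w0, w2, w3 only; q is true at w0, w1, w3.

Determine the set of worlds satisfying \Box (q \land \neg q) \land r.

Let φ = \Box (q \land \neg q) \land r. Evaluate φ at each world:
  w0 (successors {w1, w2, w3}): φ is false.
  w1 (successors {w3}): φ is false.
  w2 (successors ∅): φ is true.
  w3 (successors ∅): φ is true.
For instance, at w1:
  At w1: \Box (q \land \neg q) is false, r is true, so \Box (q \land \neg q) \land r is false.
    At w1: \Box (q \land \neg q) requires q \land \neg q at every successor {w3}.
      q \land \neg q fails at w3, so \Box (q \land \neg q) is false at w1.
Satisfying worlds: {w2, w3}

w2, w3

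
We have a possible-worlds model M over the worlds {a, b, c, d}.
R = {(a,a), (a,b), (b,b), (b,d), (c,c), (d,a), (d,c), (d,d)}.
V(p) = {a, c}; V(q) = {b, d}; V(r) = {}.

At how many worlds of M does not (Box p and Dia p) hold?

Let φ = not (Box p and Dia p). Evaluate φ at each world:
  a (successors {a, b}): φ is true.
  b (successors {b, d}): φ is true.
  c (successors {c}): φ is false.
  d (successors {a, c, d}): φ is true.
For instance, at d:
  At d: Box p and Dia p is false, so not (Box p and Dia p) is true.
    At d: Box p is false, Dia p is true, so Box p and Dia p is false.
      At d: Box p requires p at every successor {a, c, d}.
        p fails at d, so Box p is false at d.
      At d: Dia p requires p at some successor in {a, c, d}.
        p holds at a, so Dia p is true at d.
Satisfying worlds: {a, b, d}

3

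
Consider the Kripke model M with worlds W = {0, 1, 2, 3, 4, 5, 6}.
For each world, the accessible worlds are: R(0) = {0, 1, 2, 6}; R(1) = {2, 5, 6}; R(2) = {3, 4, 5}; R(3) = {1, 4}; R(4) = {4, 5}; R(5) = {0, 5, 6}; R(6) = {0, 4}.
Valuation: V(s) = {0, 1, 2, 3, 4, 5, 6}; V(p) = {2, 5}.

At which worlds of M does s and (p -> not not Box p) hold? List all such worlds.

0, 1, 3, 4, 6

Let φ = s and (p -> not not Box p). Evaluate φ at each world:
  0 (successors {0, 1, 2, 6}): φ is true.
  1 (successors {2, 5, 6}): φ is true.
  2 (successors {3, 4, 5}): φ is false.
  3 (successors {1, 4}): φ is true.
  4 (successors {4, 5}): φ is true.
  5 (successors {0, 5, 6}): φ is false.
  6 (successors {0, 4}): φ is true.
For instance, at 2:
  At 2: s is true, p -> not not Box p is false, so s and (p -> not not Box p) is false.
    At 2: p is true, not not Box p is false, so p -> not not Box p is false.
      At 2: not Box p is true, so not not Box p is false.
Satisfying worlds: {0, 1, 3, 4, 6}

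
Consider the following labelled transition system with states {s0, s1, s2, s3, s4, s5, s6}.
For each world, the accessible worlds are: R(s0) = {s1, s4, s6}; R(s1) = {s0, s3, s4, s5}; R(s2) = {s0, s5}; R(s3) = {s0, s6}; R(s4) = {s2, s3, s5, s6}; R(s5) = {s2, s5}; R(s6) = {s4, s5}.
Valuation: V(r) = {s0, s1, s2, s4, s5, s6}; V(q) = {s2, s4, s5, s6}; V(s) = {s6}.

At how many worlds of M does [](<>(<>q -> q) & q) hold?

Let φ = [](<>(<>q -> q) & q). Evaluate φ at each world:
  s0 (successors {s1, s4, s6}): φ is false.
  s1 (successors {s0, s3, s4, s5}): φ is false.
  s2 (successors {s0, s5}): φ is false.
  s3 (successors {s0, s6}): φ is false.
  s4 (successors {s2, s3, s5, s6}): φ is false.
  s5 (successors {s2, s5}): φ is true.
  s6 (successors {s4, s5}): φ is true.
For instance, at s5:
  At s5: [](<>(<>q -> q) & q) requires <>(<>q -> q) & q at every successor {s2, s5}.
      At s2: <>(<>q -> q) is true, q is true, so <>(<>q -> q) & q is true.
      At s5: <>(<>q -> q) is true, q is true, so <>(<>q -> q) & q is true.
  So [](<>(<>q -> q) & q) is true at s5.
Satisfying worlds: {s5, s6}

2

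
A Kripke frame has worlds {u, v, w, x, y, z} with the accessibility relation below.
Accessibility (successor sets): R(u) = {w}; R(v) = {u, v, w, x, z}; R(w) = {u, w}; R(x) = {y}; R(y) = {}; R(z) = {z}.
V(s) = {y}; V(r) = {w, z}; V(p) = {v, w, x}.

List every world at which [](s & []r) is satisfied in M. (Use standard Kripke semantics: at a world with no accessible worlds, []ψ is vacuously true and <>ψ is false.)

Let φ = [](s & []r). Evaluate φ at each world:
  u (successors {w}): φ is false.
  v (successors {u, v, w, x, z}): φ is false.
  w (successors {u, w}): φ is false.
  x (successors {y}): φ is true.
  y (successors ∅): φ is true.
  z (successors {z}): φ is false.
For instance, at x:
  At x: [](s & []r) requires s & []r at every successor {y}.
      At y: s is true, []r is true, so s & []r is true.
  So [](s & []r) is true at x.
Satisfying worlds: {x, y}

x, y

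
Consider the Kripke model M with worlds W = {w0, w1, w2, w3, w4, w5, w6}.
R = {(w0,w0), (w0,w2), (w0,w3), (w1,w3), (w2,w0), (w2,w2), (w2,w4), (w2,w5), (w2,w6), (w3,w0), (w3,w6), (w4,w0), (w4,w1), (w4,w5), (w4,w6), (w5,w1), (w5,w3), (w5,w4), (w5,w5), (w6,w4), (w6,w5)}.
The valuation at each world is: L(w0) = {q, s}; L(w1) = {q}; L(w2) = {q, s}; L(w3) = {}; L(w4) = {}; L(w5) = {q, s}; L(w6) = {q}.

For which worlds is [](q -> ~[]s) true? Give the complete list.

w0, w1, w2, w3, w4, w5, w6

Let φ = [](q -> ~[]s). Evaluate φ at each world:
  w0 (successors {w0, w2, w3}): φ is true.
  w1 (successors {w3}): φ is true.
  w2 (successors {w0, w2, w4, w5, w6}): φ is true.
  w3 (successors {w0, w6}): φ is true.
  w4 (successors {w0, w1, w5, w6}): φ is true.
  w5 (successors {w1, w3, w4, w5}): φ is true.
  w6 (successors {w4, w5}): φ is true.
For instance, at w4:
  At w4: [](q -> ~[]s) requires q -> ~[]s at every successor {w0, w1, w5, w6}.
    At w0: q -> ~[]s is true.
    At w1: q -> ~[]s is true.
    At w5: q -> ~[]s is true.
    At w6: q -> ~[]s is true.
  So [](q -> ~[]s) is true at w4.
Satisfying worlds: {w0, w1, w2, w3, w4, w5, w6}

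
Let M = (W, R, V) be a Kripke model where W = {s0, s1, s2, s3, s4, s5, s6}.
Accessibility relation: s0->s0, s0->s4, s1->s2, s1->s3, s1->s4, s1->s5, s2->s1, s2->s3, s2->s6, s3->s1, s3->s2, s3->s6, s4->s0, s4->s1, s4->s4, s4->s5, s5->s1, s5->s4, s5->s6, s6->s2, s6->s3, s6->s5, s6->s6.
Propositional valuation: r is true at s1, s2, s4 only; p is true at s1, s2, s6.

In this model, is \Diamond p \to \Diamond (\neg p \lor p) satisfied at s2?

Yes

At s2: \Diamond p is true, \Diamond (\neg p \lor p) is true, so \Diamond p \to \Diamond (\neg p \lor p) is true.
  At s2: \Diamond p requires p at some successor in {s1, s3, s6}.
    p holds at s1, so \Diamond p is true at s2.
  At s2: \Diamond (\neg p \lor p) requires \neg p \lor p at some successor in {s1, s3, s6}.
    \neg p \lor p holds at s1, so \Diamond (\neg p \lor p) is true at s2.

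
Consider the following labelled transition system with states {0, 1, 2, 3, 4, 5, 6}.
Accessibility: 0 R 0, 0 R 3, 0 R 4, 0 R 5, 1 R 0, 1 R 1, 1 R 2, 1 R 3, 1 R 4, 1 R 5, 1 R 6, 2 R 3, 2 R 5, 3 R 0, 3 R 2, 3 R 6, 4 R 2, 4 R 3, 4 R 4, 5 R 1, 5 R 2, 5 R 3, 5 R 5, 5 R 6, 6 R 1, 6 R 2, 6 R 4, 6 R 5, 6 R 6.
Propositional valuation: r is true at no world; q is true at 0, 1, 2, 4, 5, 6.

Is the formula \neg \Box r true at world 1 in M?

Recall that \Box ψ holds at a world iff ψ holds at every accessible world, and \Diamond ψ holds iff ψ holds at some accessible world.
At 1: \Box r is false, so \neg \Box r is true.
  At 1: \Box r requires r at every successor {0, 1, 2, 3, 4, 5, 6}.
    r fails at 0, so \Box r is false at 1.

Yes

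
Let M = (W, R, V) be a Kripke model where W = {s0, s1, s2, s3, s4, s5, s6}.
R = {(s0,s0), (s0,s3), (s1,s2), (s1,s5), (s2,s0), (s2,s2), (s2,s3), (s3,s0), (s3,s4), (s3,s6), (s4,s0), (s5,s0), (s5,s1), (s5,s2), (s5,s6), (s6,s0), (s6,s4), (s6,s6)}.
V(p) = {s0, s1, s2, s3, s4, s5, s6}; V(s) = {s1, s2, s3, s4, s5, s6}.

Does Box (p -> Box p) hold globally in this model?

Yes

Let φ = Box (p -> Box p). Evaluate φ at each world:
  s0 (successors {s0, s3}): φ is true.
  s1 (successors {s2, s5}): φ is true.
  s2 (successors {s0, s2, s3}): φ is true.
  s3 (successors {s0, s4, s6}): φ is true.
  s4 (successors {s0}): φ is true.
  s5 (successors {s0, s1, s2, s6}): φ is true.
  s6 (successors {s0, s4, s6}): φ is true.
For instance, at s1:
  At s1: Box (p -> Box p) requires p -> Box p at every successor {s2, s5}.
      At s2: p is true, Box p is true, so p -> Box p is true.
      At s5: p is true, Box p is true, so p -> Box p is true.
  So Box (p -> Box p) is true at s1.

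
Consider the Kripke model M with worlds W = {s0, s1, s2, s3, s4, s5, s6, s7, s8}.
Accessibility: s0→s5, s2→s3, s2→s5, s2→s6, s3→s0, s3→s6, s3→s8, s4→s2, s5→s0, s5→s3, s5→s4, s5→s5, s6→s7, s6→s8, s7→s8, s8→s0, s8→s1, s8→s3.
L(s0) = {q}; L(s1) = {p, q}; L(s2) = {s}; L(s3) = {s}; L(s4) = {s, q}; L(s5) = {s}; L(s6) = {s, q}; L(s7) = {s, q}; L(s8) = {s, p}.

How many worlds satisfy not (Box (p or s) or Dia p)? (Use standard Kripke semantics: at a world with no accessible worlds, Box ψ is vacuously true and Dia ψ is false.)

1

Recall that Box ψ holds at a world iff ψ holds at every accessible world, and Dia ψ holds iff ψ holds at some accessible world.
Let φ = not (Box (p or s) or Dia p). Evaluate φ at each world:
  s0 (successors {s5}): φ is false.
  s1 (successors ∅): φ is false.
  s2 (successors {s3, s5, s6}): φ is false.
  s3 (successors {s0, s6, s8}): φ is false.
  s4 (successors {s2}): φ is false.
  s5 (successors {s0, s3, s4, s5}): φ is true.
  s6 (successors {s7, s8}): φ is false.
  s7 (successors {s8}): φ is false.
  s8 (successors {s0, s1, s3}): φ is false.
For instance, at s5:
  At s5: Box (p or s) or Dia p is false, so not (Box (p or s) or Dia p) is true.
    At s5: Box (p or s) is false, Dia p is false, so Box (p or s) or Dia p is false.
      At s5: Box (p or s) requires p or s at every successor {s0, s3, s4, s5}.
        p or s fails at s0, so Box (p or s) is false at s5.
      At s5: Dia p requires p at some successor in {s0, s3, s4, s5}.
        At s0: p is false.
        At s3: p is false.
        At s4: p is false.
        At s5: p is false.
      So Dia p is false at s5.
Satisfying worlds: {s5}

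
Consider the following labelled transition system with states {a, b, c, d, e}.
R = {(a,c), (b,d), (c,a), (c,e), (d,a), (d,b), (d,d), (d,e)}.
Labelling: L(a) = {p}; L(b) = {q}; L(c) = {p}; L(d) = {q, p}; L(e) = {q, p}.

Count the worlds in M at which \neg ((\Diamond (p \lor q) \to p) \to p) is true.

Let φ = \neg ((\Diamond (p \lor q) \to p) \to p). Evaluate φ at each world:
  a (successors {c}): φ is false.
  b (successors {d}): φ is false.
  c (successors {a, e}): φ is false.
  d (successors {a, b, d, e}): φ is false.
  e (successors ∅): φ is false.
For instance, at b:
  At b: (\Diamond (p \lor q) \to p) \to p is true, so \neg ((\Diamond (p \lor q) \to p) \to p) is false.
    At b: \Diamond (p \lor q) \to p is false, p is false, so (\Diamond (p \lor q) \to p) \to p is true.
      At b: \Diamond (p \lor q) is true, p is false, so \Diamond (p \lor q) \to p is false.
Satisfying worlds: none.

0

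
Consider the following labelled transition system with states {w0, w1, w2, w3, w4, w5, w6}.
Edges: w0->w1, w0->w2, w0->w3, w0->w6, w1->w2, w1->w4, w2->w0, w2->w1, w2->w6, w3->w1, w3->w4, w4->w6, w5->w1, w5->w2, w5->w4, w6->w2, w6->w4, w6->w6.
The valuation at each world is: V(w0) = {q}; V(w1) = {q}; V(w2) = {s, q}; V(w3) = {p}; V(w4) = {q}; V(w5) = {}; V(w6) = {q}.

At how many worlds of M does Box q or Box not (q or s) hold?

Let φ = Box q or Box not (q or s). Evaluate φ at each world:
  w0 (successors {w1, w2, w3, w6}): φ is false.
  w1 (successors {w2, w4}): φ is true.
  w2 (successors {w0, w1, w6}): φ is true.
  w3 (successors {w1, w4}): φ is true.
  w4 (successors {w6}): φ is true.
  w5 (successors {w1, w2, w4}): φ is true.
  w6 (successors {w2, w4, w6}): φ is true.
For instance, at w6:
  At w6: Box q is true, Box not (q or s) is false, so Box q or Box not (q or s) is true.
    At w6: Box q requires q at every successor {w2, w4, w6}.
      At w2: q is true.
      At w4: q is true.
      At w6: q is true.
    So Box q is true at w6.
    At w6: Box not (q or s) requires not (q or s) at every successor {w2, w4, w6}.
      not (q or s) fails at w2, so Box not (q or s) is false at w6.
Satisfying worlds: {w1, w2, w3, w4, w5, w6}

6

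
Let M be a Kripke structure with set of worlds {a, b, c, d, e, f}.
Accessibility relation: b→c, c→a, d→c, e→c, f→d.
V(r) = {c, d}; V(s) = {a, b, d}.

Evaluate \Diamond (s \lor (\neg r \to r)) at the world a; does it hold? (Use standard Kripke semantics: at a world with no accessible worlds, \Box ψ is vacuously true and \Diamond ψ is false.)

No

At a: no accessible worlds, so \Diamond (s \lor (\neg r \to r)) is false.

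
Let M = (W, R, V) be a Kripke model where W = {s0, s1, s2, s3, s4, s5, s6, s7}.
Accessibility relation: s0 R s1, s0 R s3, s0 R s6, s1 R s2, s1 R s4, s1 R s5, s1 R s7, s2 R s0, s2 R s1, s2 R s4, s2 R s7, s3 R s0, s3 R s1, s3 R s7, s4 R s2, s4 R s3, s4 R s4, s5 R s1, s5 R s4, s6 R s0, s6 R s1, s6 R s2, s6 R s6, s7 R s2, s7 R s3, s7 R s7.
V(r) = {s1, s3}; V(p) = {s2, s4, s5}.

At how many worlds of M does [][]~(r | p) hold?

Recall that []ψ holds at a world iff ψ holds at every accessible world, and <>ψ holds iff ψ holds at some accessible world.
Let φ = [][]~(r | p). Evaluate φ at each world:
  s0 (successors {s1, s3, s6}): φ is false.
  s1 (successors {s2, s4, s5, s7}): φ is false.
  s2 (successors {s0, s1, s4, s7}): φ is false.
  s3 (successors {s0, s1, s7}): φ is false.
  s4 (successors {s2, s3, s4}): φ is false.
  s5 (successors {s1, s4}): φ is false.
  s6 (successors {s0, s1, s2, s6}): φ is false.
  s7 (successors {s2, s3, s7}): φ is false.
For instance, at s4:
  At s4: [][]~(r | p) requires []~(r | p) at every successor {s2, s3, s4}.
    []~(r | p) fails at s2, so [][]~(r | p) is false at s4.
      At s2: []~(r | p) requires ~(r | p) at every successor {s0, s1, s4, s7}.
        ~(r | p) fails at s1, so []~(r | p) is false at s2.
Satisfying worlds: none.

0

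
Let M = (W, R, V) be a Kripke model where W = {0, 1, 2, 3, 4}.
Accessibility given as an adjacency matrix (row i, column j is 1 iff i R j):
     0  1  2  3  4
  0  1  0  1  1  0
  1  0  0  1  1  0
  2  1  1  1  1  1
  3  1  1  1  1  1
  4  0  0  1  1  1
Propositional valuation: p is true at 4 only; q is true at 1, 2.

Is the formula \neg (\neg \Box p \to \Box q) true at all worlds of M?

Yes

Let φ = \neg (\neg \Box p \to \Box q). Evaluate φ at each world:
  0 (successors {0, 2, 3}): φ is true.
  1 (successors {2, 3}): φ is true.
  2 (successors {0, 1, 2, 3, 4}): φ is true.
  3 (successors {0, 1, 2, 3, 4}): φ is true.
  4 (successors {2, 3, 4}): φ is true.
For instance, at 0:
  At 0: \neg \Box p \to \Box q is false, so \neg (\neg \Box p \to \Box q) is true.
    At 0: \neg \Box p is true, \Box q is false, so \neg \Box p \to \Box q is false.
      At 0: \Box p is false, so \neg \Box p is true.
      At 0: \Box q requires q at every successor {0, 2, 3}.
        q fails at 0, so \Box q is false at 0.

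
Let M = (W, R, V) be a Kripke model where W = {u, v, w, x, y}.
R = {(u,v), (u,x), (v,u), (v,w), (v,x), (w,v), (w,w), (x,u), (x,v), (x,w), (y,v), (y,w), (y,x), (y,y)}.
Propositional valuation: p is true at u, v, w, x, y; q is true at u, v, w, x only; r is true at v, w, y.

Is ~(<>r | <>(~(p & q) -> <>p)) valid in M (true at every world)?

Let φ = ~(<>r | <>(~(p & q) -> <>p)). Evaluate φ at each world:
  u (successors {v, x}): φ is false.
  v (successors {u, w, x}): φ is false.
  w (successors {v, w}): φ is false.
  x (successors {u, v, w}): φ is false.
  y (successors {v, w, x, y}): φ is false.
Detail at u (counterexample):
  At u: <>r | <>(~(p & q) -> <>p) is true, so ~(<>r | <>(~(p & q) -> <>p)) is false.
    At u: <>r is true, <>(~(p & q) -> <>p) is true, so <>r | <>(~(p & q) -> <>p) is true.
      At u: <>r requires r at some successor in {v, x}.
        r holds at v, so <>r is true at u.
      At u: <>(~(p & q) -> <>p) requires ~(p & q) -> <>p at some successor in {v, x}.
        ~(p & q) -> <>p holds at v, so <>(~(p & q) -> <>p) is true at u.

No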